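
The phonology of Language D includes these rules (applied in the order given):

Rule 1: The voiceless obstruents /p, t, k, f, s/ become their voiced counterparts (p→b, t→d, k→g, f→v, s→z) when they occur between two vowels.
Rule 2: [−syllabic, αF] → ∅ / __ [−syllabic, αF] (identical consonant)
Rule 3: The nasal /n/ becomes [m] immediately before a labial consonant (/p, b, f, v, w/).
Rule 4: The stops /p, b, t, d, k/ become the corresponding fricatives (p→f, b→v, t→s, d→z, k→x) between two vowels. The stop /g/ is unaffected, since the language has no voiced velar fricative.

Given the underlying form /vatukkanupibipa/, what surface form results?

vazuxanuviviva

Rule 1 (intervocalic voicing): /t/ is a voiceless obstruent between vowels /a/ and /u/, so it voices to [d]. /p/ is a voiceless obstruent between vowels /u/ and /i/, so it voices to [b]. /p/ is a voiceless obstruent between vowels /i/ and /a/, so it voices to [b]. /vatukkanupibipa/ → vadukkanubibiba.
Rule 2 (degemination): /kk/ is a geminate; the first /k/ deletes. /vadukkanubibiba/ → vadukanubibiba.
Rule 3 (nasal place assimilation): no segment meets the environment; /vadukanubibiba/ is unchanged.
Rule 4 (intervocalic spirantization): /d/ is a stop between vowels /a/ and /u/, so it spirantizes to the fricative [z]. /k/ is a stop between vowels /u/ and /a/, so it spirantizes to the fricative [x]. /b/ is a stop between vowels /u/ and /i/, so it spirantizes to the fricative [v]. /b/ is a stop between vowels /i/ and /i/, so it spirantizes to the fricative [v]. /b/ is a stop between vowels /i/ and /a/, so it spirantizes to the fricative [v]. /vadukanubibiba/ → vazuxanuviviva.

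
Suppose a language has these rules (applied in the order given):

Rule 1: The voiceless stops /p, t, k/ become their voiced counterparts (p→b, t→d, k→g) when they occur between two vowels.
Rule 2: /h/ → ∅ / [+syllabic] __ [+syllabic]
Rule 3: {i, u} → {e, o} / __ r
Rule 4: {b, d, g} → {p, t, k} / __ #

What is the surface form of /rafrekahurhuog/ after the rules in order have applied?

rafregaorhuok

Rule 1 (intervocalic voicing): /k/ is a voiceless stop between vowels /e/ and /a/, so it voices to [g]. /rafrekahurhuog/ → rafregahurhuog.
Rule 2 (intervocalic h-deletion): /h/ occurs between vowels /a/ and /u/, so it deletes. /rafregahurhuog/ → rafregaurhuog.
Rule 3 (pre-rhotic lowering): /u/ is a high vowel immediately before /r/, so it lowers to [o]. /rafregaurhuog/ → rafregaorhuog.
Rule 4 (final devoicing): /g/ is a voiced stop in word-final position, so it devoices to [k]. /rafregaorhuog/ → rafregaorhuok.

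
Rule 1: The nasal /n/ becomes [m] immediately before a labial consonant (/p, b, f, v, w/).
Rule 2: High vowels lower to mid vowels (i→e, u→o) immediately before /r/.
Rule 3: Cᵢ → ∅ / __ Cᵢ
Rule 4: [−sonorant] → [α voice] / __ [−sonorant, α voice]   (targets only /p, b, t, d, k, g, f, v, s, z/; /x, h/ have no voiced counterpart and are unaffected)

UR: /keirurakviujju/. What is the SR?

keeroragviuju

Rule 1 (nasal place assimilation): no segment meets the environment; /keirurakviujju/ is unchanged.
Rule 2 (pre-rhotic lowering): /i/ is a high vowel immediately before /r/, so it lowers to [e]. /u/ is a high vowel immediately before /r/, so it lowers to [o]. /keirurakviujju/ → keerorakviujju.
Rule 3 (degemination): /jj/ is a geminate; the first /j/ deletes. /keerorakviujju/ → keerorakviuju.
Rule 4 (regressive voicing assimilation): /k/ precedes the voiced obstruent /v/, so it voices to [g] by assimilation. /keerorakviuju/ → keeroragviuju.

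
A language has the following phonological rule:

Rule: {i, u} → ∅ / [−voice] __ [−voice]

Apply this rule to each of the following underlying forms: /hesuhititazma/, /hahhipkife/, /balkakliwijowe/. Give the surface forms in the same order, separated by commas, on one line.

heshttazma, hahhpkfe, balkakliwijowe

/hesuhititazma/: /u/ is a high vowel flanked by voiceless consonants /s/ and /h/, so it deletes. /i/ is a high vowel flanked by voiceless consonants /h/ and /t/, so it deletes. /i/ is a high vowel flanked by voiceless consonants /t/ and /t/, so it deletes. → [heshttazma].
/hahhipkife/: /i/ is a high vowel flanked by voiceless consonants /h/ and /p/, so it deletes. /i/ is a high vowel flanked by voiceless consonants /k/ and /f/, so it deletes. → [hahhpkfe].
/balkakliwijowe/: the rule's environment is not met; surfaces unchanged as [balkakliwijowe].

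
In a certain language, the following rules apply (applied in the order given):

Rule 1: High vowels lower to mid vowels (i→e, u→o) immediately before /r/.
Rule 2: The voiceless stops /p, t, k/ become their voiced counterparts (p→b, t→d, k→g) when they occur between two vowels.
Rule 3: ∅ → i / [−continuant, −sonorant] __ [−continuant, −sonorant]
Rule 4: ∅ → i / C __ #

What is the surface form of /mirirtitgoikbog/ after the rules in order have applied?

merertitigoikibogi

Rule 1 (pre-rhotic lowering): /i/ is a high vowel immediately before /r/, so it lowers to [e]. /i/ is a high vowel immediately before /r/, so it lowers to [e]. /mirirtitgoikbog/ → merertitgoikbog.
Rule 2 (intervocalic voicing): no segment meets the environment; /merertitgoikbog/ is unchanged.
Rule 3 (stop-cluster i-epenthesis): /t/ and /g/ form a stop–stop cluster, so [i] is inserted between them. /k/ and /b/ form a stop–stop cluster, so [i] is inserted between them. /merertitgoikbog/ → merertitigoikibog.
Rule 4 (final i-epenthesis): the form ends in the consonant /g/, so [i] is inserted word-finally. /merertitigoikibog/ → merertitigoikibogi.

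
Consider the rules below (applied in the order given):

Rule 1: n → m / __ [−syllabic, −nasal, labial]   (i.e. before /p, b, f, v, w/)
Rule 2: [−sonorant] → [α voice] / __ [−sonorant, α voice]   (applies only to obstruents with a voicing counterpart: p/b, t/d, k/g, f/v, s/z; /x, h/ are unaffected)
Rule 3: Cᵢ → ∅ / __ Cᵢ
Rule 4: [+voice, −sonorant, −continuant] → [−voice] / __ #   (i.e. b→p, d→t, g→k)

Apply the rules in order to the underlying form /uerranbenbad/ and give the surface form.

uerambembat

Rule 1 (nasal place assimilation): /n/ precedes the labial consonant /b/, so it assimilates in place to [m]. /n/ precedes the labial consonant /b/, so it assimilates in place to [m]. /uerranbenbad/ → uerrambembad.
Rule 2 (regressive voicing assimilation): no segment meets the environment; /uerrambembad/ is unchanged.
Rule 3 (degemination): /rr/ is a geminate; the first /r/ deletes. /uerrambembad/ → uerambembad.
Rule 4 (final devoicing): /d/ is a voiced stop in word-final position, so it devoices to [t]. /uerambembad/ → uerambembat.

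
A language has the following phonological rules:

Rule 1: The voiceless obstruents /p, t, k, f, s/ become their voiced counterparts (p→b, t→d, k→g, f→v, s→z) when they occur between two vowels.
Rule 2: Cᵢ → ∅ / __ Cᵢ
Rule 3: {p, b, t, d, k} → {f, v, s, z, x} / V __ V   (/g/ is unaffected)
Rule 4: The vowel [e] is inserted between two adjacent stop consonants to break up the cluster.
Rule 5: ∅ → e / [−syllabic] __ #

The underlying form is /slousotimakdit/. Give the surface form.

Rule 1 (intervocalic voicing): /s/ is a voiceless obstruent between vowels /u/ and /o/, so it voices to [z]. /t/ is a voiceless obstruent between vowels /o/ and /i/, so it voices to [d]. /slousotimakdit/ → slouzodimakdit.
Rule 2 (degemination): no segment meets the environment; /slouzodimakdit/ is unchanged.
Rule 3 (intervocalic spirantization): /d/ is a stop between vowels /o/ and /i/, so it spirantizes to the fricative [z]. /slouzodimakdit/ → slouzozimakdit.
Rule 4 (stop-cluster e-epenthesis): /k/ and /d/ form a stop–stop cluster, so [e] is inserted between them. /slouzozimakdit/ → slouzozimakedit.
Rule 5 (final e-epenthesis): the form ends in the consonant /t/, so [e] is inserted word-finally. /slouzozimakedit/ → slouzozimakedite.

slouzozimakedite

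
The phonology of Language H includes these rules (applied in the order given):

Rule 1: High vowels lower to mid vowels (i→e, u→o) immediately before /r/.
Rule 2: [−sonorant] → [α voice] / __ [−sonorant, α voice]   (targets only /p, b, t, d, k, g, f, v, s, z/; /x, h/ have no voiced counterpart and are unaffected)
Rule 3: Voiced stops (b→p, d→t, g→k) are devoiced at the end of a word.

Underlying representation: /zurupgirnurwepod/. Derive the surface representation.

zorubgernorwepot

Rule 1 (pre-rhotic lowering): /u/ is a high vowel immediately before /r/, so it lowers to [o]. /i/ is a high vowel immediately before /r/, so it lowers to [e]. /u/ is a high vowel immediately before /r/, so it lowers to [o]. /zurupgirnurwepod/ → zorupgernorwepod.
Rule 2 (regressive voicing assimilation): /p/ precedes the voiced obstruent /g/, so it voices to [b] by assimilation. /zorupgernorwepod/ → zorubgernorwepod.
Rule 3 (final devoicing): /d/ is a voiced stop in word-final position, so it devoices to [t]. /zorubgernorwepod/ → zorubgernorwepot.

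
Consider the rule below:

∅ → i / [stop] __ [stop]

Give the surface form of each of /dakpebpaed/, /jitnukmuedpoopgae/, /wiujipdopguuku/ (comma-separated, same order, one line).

/dakpebpaed/: /k/ and /p/ form a stop–stop cluster, so [i] is inserted between them. /b/ and /p/ form a stop–stop cluster, so [i] is inserted between them. → [dakipebipaed].
/jitnukmuedpoopgae/: /d/ and /p/ form a stop–stop cluster, so [i] is inserted between them. /p/ and /g/ form a stop–stop cluster, so [i] is inserted between them. → [jitnukmuedipoopigae].
/wiujipdopguuku/: /p/ and /d/ form a stop–stop cluster, so [i] is inserted between them. /p/ and /g/ form a stop–stop cluster, so [i] is inserted between them. → [wiujipidopiguuku].

dakipebipaed, jitnukmuedipoopigae, wiujipidopiguuku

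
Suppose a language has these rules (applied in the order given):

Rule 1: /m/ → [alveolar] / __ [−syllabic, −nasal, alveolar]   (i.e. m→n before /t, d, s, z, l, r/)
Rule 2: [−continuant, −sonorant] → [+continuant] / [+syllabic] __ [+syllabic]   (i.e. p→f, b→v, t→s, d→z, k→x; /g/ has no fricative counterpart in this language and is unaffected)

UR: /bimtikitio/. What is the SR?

bintixisio

Rule 1 (nasal place assimilation): /m/ precedes the alveolar consonant /t/, so it assimilates in place to [n]. /bimtikitio/ → bintikitio.
Rule 2 (intervocalic spirantization): /k/ is a stop between vowels /i/ and /i/, so it spirantizes to the fricative [x]. /t/ is a stop between vowels /i/ and /i/, so it spirantizes to the fricative [s]. /bintikitio/ → bintixisio.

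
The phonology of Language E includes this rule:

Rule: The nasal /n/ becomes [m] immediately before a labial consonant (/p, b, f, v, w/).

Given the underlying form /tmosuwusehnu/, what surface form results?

tmosuwusehnu

No segment of /tmosuwusehnu/ meets the structural description of the rule, so the form surfaces unchanged.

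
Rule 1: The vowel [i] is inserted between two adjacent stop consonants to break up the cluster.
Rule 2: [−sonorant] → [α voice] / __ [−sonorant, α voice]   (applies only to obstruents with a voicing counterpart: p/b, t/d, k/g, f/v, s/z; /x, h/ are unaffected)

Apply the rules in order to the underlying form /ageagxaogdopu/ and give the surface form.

Rule 1 (stop-cluster i-epenthesis): /g/ and /d/ form a stop–stop cluster, so [i] is inserted between them. /ageagxaogdopu/ → ageagxaogidopu.
Rule 2 (regressive voicing assimilation): /g/ precedes the voiceless obstruent /x/, so it devoices to [k] by assimilation. /ageagxaogidopu/ → ageakxaogidopu.

ageakxaogidopu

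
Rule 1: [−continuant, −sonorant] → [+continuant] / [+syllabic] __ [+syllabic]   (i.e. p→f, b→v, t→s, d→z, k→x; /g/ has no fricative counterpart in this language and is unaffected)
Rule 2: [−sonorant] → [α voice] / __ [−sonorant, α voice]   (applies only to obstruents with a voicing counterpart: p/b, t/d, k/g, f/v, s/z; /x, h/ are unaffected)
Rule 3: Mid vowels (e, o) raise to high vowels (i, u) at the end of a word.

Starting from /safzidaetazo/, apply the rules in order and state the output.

savzizaesazu

Rule 1 (intervocalic spirantization): /d/ is a stop between vowels /i/ and /a/, so it spirantizes to the fricative [z]. /t/ is a stop between vowels /e/ and /a/, so it spirantizes to the fricative [s]. /safzidaetazo/ → safzizaesazo.
Rule 2 (regressive voicing assimilation): /f/ precedes the voiced obstruent /z/, so it voices to [v] by assimilation. /safzizaesazo/ → savzizaesazo.
Rule 3 (final vowel raising): /o/ is a mid vowel in word-final position, so it raises to [u]. /savzizaesazo/ → savzizaesazu.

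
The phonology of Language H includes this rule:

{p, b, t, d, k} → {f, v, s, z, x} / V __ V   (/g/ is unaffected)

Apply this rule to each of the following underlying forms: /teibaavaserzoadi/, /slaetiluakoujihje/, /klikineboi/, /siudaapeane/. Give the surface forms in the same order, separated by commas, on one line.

teivaavaserzoazi, slaesiluaxoujihje, klixinevoi, siuzaafeane

/teibaavaserzoadi/: /b/ is a stop between vowels /i/ and /a/, so it spirantizes to the fricative [v]. /d/ is a stop between vowels /a/ and /i/, so it spirantizes to the fricative [z]. → [teivaavaserzoazi].
/slaetiluakoujihje/: /t/ is a stop between vowels /e/ and /i/, so it spirantizes to the fricative [s]. /k/ is a stop between vowels /a/ and /o/, so it spirantizes to the fricative [x]. → [slaesiluaxoujihje].
/klikineboi/: /k/ is a stop between vowels /i/ and /i/, so it spirantizes to the fricative [x]. /b/ is a stop between vowels /e/ and /o/, so it spirantizes to the fricative [v]. → [klixinevoi].
/siudaapeane/: /d/ is a stop between vowels /u/ and /a/, so it spirantizes to the fricative [z]. /p/ is a stop between vowels /a/ and /e/, so it spirantizes to the fricative [f]. → [siuzaafeane].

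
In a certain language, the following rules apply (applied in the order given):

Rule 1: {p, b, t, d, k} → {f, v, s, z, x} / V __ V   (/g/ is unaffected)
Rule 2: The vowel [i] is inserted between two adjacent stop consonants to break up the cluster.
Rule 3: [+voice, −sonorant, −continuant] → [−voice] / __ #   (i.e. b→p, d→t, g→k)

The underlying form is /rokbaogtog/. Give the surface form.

Rule 1 (intervocalic spirantization): no segment meets the environment; /rokbaogtog/ is unchanged.
Rule 2 (stop-cluster i-epenthesis): /k/ and /b/ form a stop–stop cluster, so [i] is inserted between them. /g/ and /t/ form a stop–stop cluster, so [i] is inserted between them. /rokbaogtog/ → rokibaogitog.
Rule 3 (final devoicing): /g/ is a voiced stop in word-final position, so it devoices to [k]. /rokibaogitog/ → rokibaogitok.

rokibaogitok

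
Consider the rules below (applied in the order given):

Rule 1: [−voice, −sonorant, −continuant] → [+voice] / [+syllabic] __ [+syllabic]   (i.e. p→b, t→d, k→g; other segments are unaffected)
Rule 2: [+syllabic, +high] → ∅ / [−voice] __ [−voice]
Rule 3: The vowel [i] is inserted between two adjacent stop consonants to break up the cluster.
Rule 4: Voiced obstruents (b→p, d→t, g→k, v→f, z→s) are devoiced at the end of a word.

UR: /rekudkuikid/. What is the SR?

Rule 1 (intervocalic voicing): /k/ is a voiceless stop between vowels /e/ and /u/, so it voices to [g]. /k/ is a voiceless stop between vowels /i/ and /i/, so it voices to [g]. /rekudkuikid/ → regudkuigid.
Rule 2 (high vowel syncope): no segment meets the environment; /regudkuigid/ is unchanged.
Rule 3 (stop-cluster i-epenthesis): /d/ and /k/ form a stop–stop cluster, so [i] is inserted between them. /regudkuigid/ → regudikuigid.
Rule 4 (final devoicing): /d/ is a voiced obstruent in word-final position, so it devoices to [t]. /regudikuigid/ → regudikuigit.

regudikuigit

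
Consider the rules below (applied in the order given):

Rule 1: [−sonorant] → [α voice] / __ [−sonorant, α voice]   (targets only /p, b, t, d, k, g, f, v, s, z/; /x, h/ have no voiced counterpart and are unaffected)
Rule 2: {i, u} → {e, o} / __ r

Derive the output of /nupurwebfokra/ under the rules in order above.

Rule 1 (regressive voicing assimilation): /b/ precedes the voiceless obstruent /f/, so it devoices to [p] by assimilation. /nupurwebfokra/ → nupurwepfokra.
Rule 2 (pre-rhotic lowering): /u/ is a high vowel immediately before /r/, so it lowers to [o]. /nupurwepfokra/ → nuporwepfokra.

nuporwepfokra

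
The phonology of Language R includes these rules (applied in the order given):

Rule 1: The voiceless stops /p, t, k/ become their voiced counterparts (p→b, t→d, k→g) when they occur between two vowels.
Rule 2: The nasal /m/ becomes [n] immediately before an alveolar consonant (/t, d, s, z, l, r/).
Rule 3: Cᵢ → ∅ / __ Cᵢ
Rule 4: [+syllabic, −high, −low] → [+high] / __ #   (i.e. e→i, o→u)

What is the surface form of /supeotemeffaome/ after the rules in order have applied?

Rule 1 (intervocalic voicing): /p/ is a voiceless stop between vowels /u/ and /e/, so it voices to [b]. /t/ is a voiceless stop between vowels /o/ and /e/, so it voices to [d]. /supeotemeffaome/ → subeodemeffaome.
Rule 2 (nasal place assimilation): no segment meets the environment; /subeodemeffaome/ is unchanged.
Rule 3 (degemination): /ff/ is a geminate; the first /f/ deletes. /subeodemeffaome/ → subeodemefaome.
Rule 4 (final vowel raising): /e/ is a mid vowel in word-final position, so it raises to [i]. /subeodemefaome/ → subeodemefaomi.

subeodemefaomi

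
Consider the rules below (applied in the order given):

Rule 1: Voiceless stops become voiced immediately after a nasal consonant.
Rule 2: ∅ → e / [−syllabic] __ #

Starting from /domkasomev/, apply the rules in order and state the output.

domgasomeve

Rule 1 (post-nasal voicing): /k/ is a voiceless stop immediately after the nasal /m/, so it voices to [g]. /domkasomev/ → domgasomev.
Rule 2 (final e-epenthesis): the form ends in the consonant /v/, so [e] is inserted word-finally. /domgasomev/ → domgasomeve.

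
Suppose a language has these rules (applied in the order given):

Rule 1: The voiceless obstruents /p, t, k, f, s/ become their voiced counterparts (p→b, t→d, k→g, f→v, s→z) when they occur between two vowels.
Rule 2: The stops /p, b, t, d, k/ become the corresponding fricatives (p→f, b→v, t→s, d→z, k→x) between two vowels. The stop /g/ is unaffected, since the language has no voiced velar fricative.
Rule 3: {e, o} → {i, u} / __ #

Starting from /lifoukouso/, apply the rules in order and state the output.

Rule 1 (intervocalic voicing): /f/ is a voiceless obstruent between vowels /i/ and /o/, so it voices to [v]. /k/ is a voiceless obstruent between vowels /u/ and /o/, so it voices to [g]. /s/ is a voiceless obstruent between vowels /u/ and /o/, so it voices to [z]. /lifoukouso/ → livougouzo.
Rule 2 (intervocalic spirantization): no segment meets the environment; /livougouzo/ is unchanged.
Rule 3 (final vowel raising): /o/ is a mid vowel in word-final position, so it raises to [u]. /livougouzo/ → livougouzu.

livougouzu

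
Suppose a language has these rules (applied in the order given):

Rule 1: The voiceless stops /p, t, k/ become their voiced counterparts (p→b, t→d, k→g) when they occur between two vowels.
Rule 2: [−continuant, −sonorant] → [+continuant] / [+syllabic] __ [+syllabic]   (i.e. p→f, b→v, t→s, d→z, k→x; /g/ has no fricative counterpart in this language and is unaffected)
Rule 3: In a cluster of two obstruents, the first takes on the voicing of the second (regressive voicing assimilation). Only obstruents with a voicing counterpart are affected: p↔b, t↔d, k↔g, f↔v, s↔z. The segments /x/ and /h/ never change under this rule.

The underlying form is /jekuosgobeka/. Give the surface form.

jeguozgovega

Rule 1 (intervocalic voicing): /k/ is a voiceless stop between vowels /e/ and /u/, so it voices to [g]. /k/ is a voiceless stop between vowels /e/ and /a/, so it voices to [g]. /jekuosgobeka/ → jeguosgobega.
Rule 2 (intervocalic spirantization): /b/ is a stop between vowels /o/ and /e/, so it spirantizes to the fricative [v]. /jeguosgobega/ → jeguosgovega.
Rule 3 (regressive voicing assimilation): /s/ precedes the voiced obstruent /g/, so it voices to [z] by assimilation. /jeguosgovega/ → jeguozgovega.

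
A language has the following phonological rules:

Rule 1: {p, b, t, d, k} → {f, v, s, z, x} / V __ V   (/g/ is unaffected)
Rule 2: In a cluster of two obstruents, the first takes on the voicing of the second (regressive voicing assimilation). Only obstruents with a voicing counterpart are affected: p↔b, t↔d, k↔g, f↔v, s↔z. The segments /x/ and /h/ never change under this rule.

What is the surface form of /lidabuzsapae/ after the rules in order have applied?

lizavussafae

Rule 1 (intervocalic spirantization): /d/ is a stop between vowels /i/ and /a/, so it spirantizes to the fricative [z]. /b/ is a stop between vowels /a/ and /u/, so it spirantizes to the fricative [v]. /p/ is a stop between vowels /a/ and /a/, so it spirantizes to the fricative [f]. /lidabuzsapae/ → lizavuzsafae.
Rule 2 (regressive voicing assimilation): /z/ precedes the voiceless obstruent /s/, so it devoices to [s] by assimilation. /lizavuzsafae/ → lizavussafae.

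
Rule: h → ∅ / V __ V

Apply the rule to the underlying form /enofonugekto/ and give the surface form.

enofonugekto

No segment of /enofonugekto/ meets the structural description of the rule, so the form surfaces unchanged.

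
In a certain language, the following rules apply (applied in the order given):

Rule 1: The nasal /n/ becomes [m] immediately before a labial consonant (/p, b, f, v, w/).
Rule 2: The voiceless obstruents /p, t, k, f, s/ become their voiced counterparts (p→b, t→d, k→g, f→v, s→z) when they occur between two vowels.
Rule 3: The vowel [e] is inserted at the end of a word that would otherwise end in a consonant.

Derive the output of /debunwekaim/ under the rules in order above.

Rule 1 (nasal place assimilation): /n/ precedes the labial consonant /w/, so it assimilates in place to [m]. /debunwekaim/ → debumwekaim.
Rule 2 (intervocalic voicing): /k/ is a voiceless obstruent between vowels /e/ and /a/, so it voices to [g]. /debumwekaim/ → debumwegaim.
Rule 3 (final e-epenthesis): the form ends in the consonant /m/, so [e] is inserted word-finally. /debumwegaim/ → debumwegaime.

debumwegaime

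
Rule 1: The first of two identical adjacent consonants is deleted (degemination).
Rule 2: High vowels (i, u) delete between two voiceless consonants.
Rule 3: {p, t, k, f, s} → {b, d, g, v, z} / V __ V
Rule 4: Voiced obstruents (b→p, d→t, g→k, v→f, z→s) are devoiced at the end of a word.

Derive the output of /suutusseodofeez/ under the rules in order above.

Rule 1 (degemination): /ss/ is a geminate; the first /s/ deletes. /suutusseodofeez/ → suutuseodofeez.
Rule 2 (high vowel syncope): /u/ is a high vowel flanked by voiceless consonants /t/ and /s/, so it deletes. /suutuseodofeez/ → suutseodofeez.
Rule 3 (intervocalic voicing): /f/ is a voiceless obstruent between vowels /o/ and /e/, so it voices to [v]. /suutseodofeez/ → suutseodoveez.
Rule 4 (final devoicing): /z/ is a voiced obstruent in word-final position, so it devoices to [s]. /suutseodoveez/ → suutseodovees.

suutseodovees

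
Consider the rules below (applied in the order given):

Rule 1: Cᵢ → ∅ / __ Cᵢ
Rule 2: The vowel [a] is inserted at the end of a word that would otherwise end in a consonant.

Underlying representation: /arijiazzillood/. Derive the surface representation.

Rule 1 (degemination): /zz/ is a geminate; the first /z/ deletes. /ll/ is a geminate; the first /l/ deletes. /arijiazzillood/ → arijiazilood.
Rule 2 (final a-epenthesis): the form ends in the consonant /d/, so [a] is inserted word-finally. /arijiazilood/ → arijiazilooda.

arijiazilooda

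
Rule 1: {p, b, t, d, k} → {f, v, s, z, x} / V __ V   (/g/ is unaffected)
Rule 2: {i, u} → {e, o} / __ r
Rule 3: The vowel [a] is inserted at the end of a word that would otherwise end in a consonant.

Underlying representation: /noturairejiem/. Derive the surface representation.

Rule 1 (intervocalic spirantization): /t/ is a stop between vowels /o/ and /u/, so it spirantizes to the fricative [s]. /noturairejiem/ → nosurairejiem.
Rule 2 (pre-rhotic lowering): /u/ is a high vowel immediately before /r/, so it lowers to [o]. /i/ is a high vowel immediately before /r/, so it lowers to [e]. /nosurairejiem/ → nosoraerejiem.
Rule 3 (final a-epenthesis): the form ends in the consonant /m/, so [a] is inserted word-finally. /nosoraerejiem/ → nosoraerejiema.

nosoraerejiema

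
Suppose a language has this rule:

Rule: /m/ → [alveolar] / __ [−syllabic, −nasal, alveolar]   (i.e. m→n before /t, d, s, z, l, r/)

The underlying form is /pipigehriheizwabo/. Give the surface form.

pipigehriheizwabo

No segment of /pipigehriheizwabo/ meets the structural description of the rule, so the form surfaces unchanged.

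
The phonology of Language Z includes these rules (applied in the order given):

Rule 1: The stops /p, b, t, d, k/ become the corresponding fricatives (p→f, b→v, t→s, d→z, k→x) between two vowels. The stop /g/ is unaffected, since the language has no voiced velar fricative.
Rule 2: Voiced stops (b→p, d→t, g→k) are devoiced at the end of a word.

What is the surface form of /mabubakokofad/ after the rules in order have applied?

Rule 1 (intervocalic spirantization): /b/ is a stop between vowels /a/ and /u/, so it spirantizes to the fricative [v]. /b/ is a stop between vowels /u/ and /a/, so it spirantizes to the fricative [v]. /k/ is a stop between vowels /a/ and /o/, so it spirantizes to the fricative [x]. /k/ is a stop between vowels /o/ and /o/, so it spirantizes to the fricative [x]. /mabubakokofad/ → mavuvaxoxofad.
Rule 2 (final devoicing): /d/ is a voiced stop in word-final position, so it devoices to [t]. /mavuvaxoxofad/ → mavuvaxoxofat.

mavuvaxoxofat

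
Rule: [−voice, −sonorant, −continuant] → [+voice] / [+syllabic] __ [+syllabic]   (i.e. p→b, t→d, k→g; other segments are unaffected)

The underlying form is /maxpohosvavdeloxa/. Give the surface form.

No segment of /maxpohosvavdeloxa/ meets the structural description of the rule, so the form surfaces unchanged.

maxpohosvavdeloxa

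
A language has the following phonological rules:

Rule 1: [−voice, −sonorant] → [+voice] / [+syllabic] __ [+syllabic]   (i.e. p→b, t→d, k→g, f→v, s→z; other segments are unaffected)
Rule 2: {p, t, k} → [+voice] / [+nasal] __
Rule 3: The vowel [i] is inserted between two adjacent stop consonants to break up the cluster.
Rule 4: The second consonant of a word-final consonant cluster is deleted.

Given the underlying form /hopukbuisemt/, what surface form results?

Rule 1 (intervocalic voicing): /p/ is a voiceless obstruent between vowels /o/ and /u/, so it voices to [b]. /s/ is a voiceless obstruent between vowels /i/ and /e/, so it voices to [z]. /hopukbuisemt/ → hobukbuizemt.
Rule 2 (post-nasal voicing): /t/ is a voiceless stop immediately after the nasal /m/, so it voices to [d]. /hobukbuizemt/ → hobukbuizemd.
Rule 3 (stop-cluster i-epenthesis): /k/ and /b/ form a stop–stop cluster, so [i] is inserted between them. /hobukbuizemd/ → hobukibuizemd.
Rule 4 (final cluster simplification): /d/ is the second consonant of a word-final cluster /md/, so it deletes. /hobukibuizemd/ → hobukibuizem.

hobukibuizem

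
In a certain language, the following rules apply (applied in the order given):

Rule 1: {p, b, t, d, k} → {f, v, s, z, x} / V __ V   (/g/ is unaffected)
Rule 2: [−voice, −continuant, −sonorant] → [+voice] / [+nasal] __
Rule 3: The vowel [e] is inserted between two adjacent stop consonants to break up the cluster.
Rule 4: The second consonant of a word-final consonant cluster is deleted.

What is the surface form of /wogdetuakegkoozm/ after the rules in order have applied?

wogedesuaxegekooz

Rule 1 (intervocalic spirantization): /t/ is a stop between vowels /e/ and /u/, so it spirantizes to the fricative [s]. /k/ is a stop between vowels /a/ and /e/, so it spirantizes to the fricative [x]. /wogdetuakegkoozm/ → wogdesuaxegkoozm.
Rule 2 (post-nasal voicing): no segment meets the environment; /wogdesuaxegkoozm/ is unchanged.
Rule 3 (stop-cluster e-epenthesis): /g/ and /d/ form a stop–stop cluster, so [e] is inserted between them. /g/ and /k/ form a stop–stop cluster, so [e] is inserted between them. /wogdesuaxegkoozm/ → wogedesuaxegekoozm.
Rule 4 (final cluster simplification): /m/ is the second consonant of a word-final cluster /zm/, so it deletes. /wogedesuaxegekoozm/ → wogedesuaxegekooz.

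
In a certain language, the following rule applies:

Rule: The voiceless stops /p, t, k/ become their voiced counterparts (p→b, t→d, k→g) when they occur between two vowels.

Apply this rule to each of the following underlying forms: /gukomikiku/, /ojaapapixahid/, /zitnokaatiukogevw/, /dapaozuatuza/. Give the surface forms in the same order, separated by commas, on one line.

/gukomikiku/: /k/ is a voiceless stop between vowels /u/ and /o/, so it voices to [g]. /k/ is a voiceless stop between vowels /i/ and /i/, so it voices to [g]. /k/ is a voiceless stop between vowels /i/ and /u/, so it voices to [g]. → [gugomigigu].
/ojaapapixahid/: /p/ is a voiceless stop between vowels /a/ and /a/, so it voices to [b]. /p/ is a voiceless stop between vowels /a/ and /i/, so it voices to [b]. → [ojaababixahid].
/zitnokaatiukogevw/: /k/ is a voiceless stop between vowels /o/ and /a/, so it voices to [g]. /t/ is a voiceless stop between vowels /a/ and /i/, so it voices to [d]. /k/ is a voiceless stop between vowels /u/ and /o/, so it voices to [g]. → [zitnogaadiugogevw].
/dapaozuatuza/: /p/ is a voiceless stop between vowels /a/ and /a/, so it voices to [b]. /t/ is a voiceless stop between vowels /a/ and /u/, so it voices to [d]. → [dabaozuaduza].

gugomigigu, ojaababixahid, zitnogaadiugogevw, dabaozuaduza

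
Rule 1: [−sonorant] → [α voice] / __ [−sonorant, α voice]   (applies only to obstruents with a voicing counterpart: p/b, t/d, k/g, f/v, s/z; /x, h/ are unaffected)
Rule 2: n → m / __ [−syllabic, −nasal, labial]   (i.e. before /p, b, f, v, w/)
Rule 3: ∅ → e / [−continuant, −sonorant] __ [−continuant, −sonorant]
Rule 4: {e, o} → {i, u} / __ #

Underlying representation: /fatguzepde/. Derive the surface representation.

fadeguzebedi

Rule 1 (regressive voicing assimilation): /t/ precedes the voiced obstruent /g/, so it voices to [d] by assimilation. /p/ precedes the voiced obstruent /d/, so it voices to [b] by assimilation. /fatguzepde/ → fadguzebde.
Rule 2 (nasal place assimilation): no segment meets the environment; /fadguzebde/ is unchanged.
Rule 3 (stop-cluster e-epenthesis): /d/ and /g/ form a stop–stop cluster, so [e] is inserted between them. /b/ and /d/ form a stop–stop cluster, so [e] is inserted between them. /fadguzebde/ → fadeguzebede.
Rule 4 (final vowel raising): /e/ is a mid vowel in word-final position, so it raises to [i]. /fadeguzebede/ → fadeguzebedi.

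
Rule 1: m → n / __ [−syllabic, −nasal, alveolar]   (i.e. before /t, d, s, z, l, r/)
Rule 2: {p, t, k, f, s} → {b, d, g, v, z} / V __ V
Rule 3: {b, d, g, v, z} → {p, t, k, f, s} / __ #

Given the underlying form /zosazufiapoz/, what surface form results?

Rule 1 (nasal place assimilation): no segment meets the environment; /zosazufiapoz/ is unchanged.
Rule 2 (intervocalic voicing): /s/ is a voiceless obstruent between vowels /o/ and /a/, so it voices to [z]. /f/ is a voiceless obstruent between vowels /u/ and /i/, so it voices to [v]. /p/ is a voiceless obstruent between vowels /a/ and /o/, so it voices to [b]. /zosazufiapoz/ → zozazuviaboz.
Rule 3 (final devoicing): /z/ is a voiced obstruent in word-final position, so it devoices to [s]. /zozazuviaboz/ → zozazuviabos.

zozazuviabos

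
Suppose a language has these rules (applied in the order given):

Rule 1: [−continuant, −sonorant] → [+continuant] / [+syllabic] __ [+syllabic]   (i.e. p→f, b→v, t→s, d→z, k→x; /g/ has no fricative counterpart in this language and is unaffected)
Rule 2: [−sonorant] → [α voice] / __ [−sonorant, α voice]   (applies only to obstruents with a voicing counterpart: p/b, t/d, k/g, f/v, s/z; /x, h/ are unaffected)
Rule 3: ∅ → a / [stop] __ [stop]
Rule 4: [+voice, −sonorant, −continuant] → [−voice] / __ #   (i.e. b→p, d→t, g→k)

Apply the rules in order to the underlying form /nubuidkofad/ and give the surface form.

Rule 1 (intervocalic spirantization): /b/ is a stop between vowels /u/ and /u/, so it spirantizes to the fricative [v]. /nubuidkofad/ → nuvuidkofad.
Rule 2 (regressive voicing assimilation): /d/ precedes the voiceless obstruent /k/, so it devoices to [t] by assimilation. /nuvuidkofad/ → nuvuitkofad.
Rule 3 (stop-cluster a-epenthesis): /t/ and /k/ form a stop–stop cluster, so [a] is inserted between them. /nuvuitkofad/ → nuvuitakofad.
Rule 4 (final devoicing): /d/ is a voiced stop in word-final position, so it devoices to [t]. /nuvuitakofad/ → nuvuitakofat.

nuvuitakofat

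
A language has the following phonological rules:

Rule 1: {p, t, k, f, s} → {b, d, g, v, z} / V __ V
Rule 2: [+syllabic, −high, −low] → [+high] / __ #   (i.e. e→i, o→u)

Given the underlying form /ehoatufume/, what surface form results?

Rule 1 (intervocalic voicing): /t/ is a voiceless obstruent between vowels /a/ and /u/, so it voices to [d]. /f/ is a voiceless obstruent between vowels /u/ and /u/, so it voices to [v]. /ehoatufume/ → ehoaduvume.
Rule 2 (final vowel raising): /e/ is a mid vowel in word-final position, so it raises to [i]. /ehoaduvume/ → ehoaduvumi.

ehoaduvumi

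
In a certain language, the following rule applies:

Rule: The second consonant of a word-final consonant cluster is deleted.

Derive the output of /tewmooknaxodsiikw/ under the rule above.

tewmooknaxodsiik

/w/ is the second consonant of a word-final cluster /kw/, so it deletes.
Surface form: [tewmooknaxodsiik].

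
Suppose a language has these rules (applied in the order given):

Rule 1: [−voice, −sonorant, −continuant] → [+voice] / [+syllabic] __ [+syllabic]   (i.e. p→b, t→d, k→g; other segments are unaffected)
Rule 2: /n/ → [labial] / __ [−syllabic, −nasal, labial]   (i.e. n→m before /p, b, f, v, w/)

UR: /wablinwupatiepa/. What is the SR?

Rule 1 (intervocalic voicing): /p/ is a voiceless stop between vowels /u/ and /a/, so it voices to [b]. /t/ is a voiceless stop between vowels /a/ and /i/, so it voices to [d]. /p/ is a voiceless stop between vowels /e/ and /a/, so it voices to [b]. /wablinwupatiepa/ → wablinwubadieba.
Rule 2 (nasal place assimilation): /n/ precedes the labial consonant /w/, so it assimilates in place to [m]. /wablinwubadieba/ → wablimwubadieba.

wablimwubadieba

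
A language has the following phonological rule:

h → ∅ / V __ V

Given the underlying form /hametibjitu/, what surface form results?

hametibjitu

No segment of /hametibjitu/ meets the structural description of the rule, so the form surfaces unchanged.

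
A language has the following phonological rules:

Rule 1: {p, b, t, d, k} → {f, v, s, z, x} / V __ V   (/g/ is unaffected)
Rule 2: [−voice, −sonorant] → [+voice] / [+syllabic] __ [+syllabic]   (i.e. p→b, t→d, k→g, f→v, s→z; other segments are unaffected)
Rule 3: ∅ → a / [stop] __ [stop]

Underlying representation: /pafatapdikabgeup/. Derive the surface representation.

pavazapadixabageup

Rule 1 (intervocalic spirantization): /t/ is a stop between vowels /a/ and /a/, so it spirantizes to the fricative [s]. /k/ is a stop between vowels /i/ and /a/, so it spirantizes to the fricative [x]. /pafatapdikabgeup/ → pafasapdixabgeup.
Rule 2 (intervocalic voicing): /f/ is a voiceless obstruent between vowels /a/ and /a/, so it voices to [v]. /s/ is a voiceless obstruent between vowels /a/ and /a/, so it voices to [z]. /pafasapdixabgeup/ → pavazapdixabgeup.
Rule 3 (stop-cluster a-epenthesis): /p/ and /d/ form a stop–stop cluster, so [a] is inserted between them. /b/ and /g/ form a stop–stop cluster, so [a] is inserted between them. /pavazapdixabgeup/ → pavazapadixabageup.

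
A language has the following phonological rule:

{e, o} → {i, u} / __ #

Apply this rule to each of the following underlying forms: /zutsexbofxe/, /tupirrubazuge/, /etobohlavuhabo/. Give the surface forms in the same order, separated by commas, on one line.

/zutsexbofxe/: /e/ is a mid vowel in word-final position, so it raises to [i]. → [zutsexbofxi].
/tupirrubazuge/: /e/ is a mid vowel in word-final position, so it raises to [i]. → [tupirrubazugi].
/etobohlavuhabo/: /o/ is a mid vowel in word-final position, so it raises to [u]. → [etobohlavuhabu].

zutsexbofxi, tupirrubazugi, etobohlavuhabu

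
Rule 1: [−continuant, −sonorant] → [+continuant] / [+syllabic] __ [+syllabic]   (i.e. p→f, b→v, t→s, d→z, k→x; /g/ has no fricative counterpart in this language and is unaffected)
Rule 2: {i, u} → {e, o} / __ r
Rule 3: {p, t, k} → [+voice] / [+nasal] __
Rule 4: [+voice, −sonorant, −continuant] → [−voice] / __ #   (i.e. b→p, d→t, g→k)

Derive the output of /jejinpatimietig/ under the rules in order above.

jejinbasimiesik

Rule 1 (intervocalic spirantization): /t/ is a stop between vowels /a/ and /i/, so it spirantizes to the fricative [s]. /t/ is a stop between vowels /e/ and /i/, so it spirantizes to the fricative [s]. /jejinpatimietig/ → jejinpasimiesig.
Rule 2 (pre-rhotic lowering): no segment meets the environment; /jejinpasimiesig/ is unchanged.
Rule 3 (post-nasal voicing): /p/ is a voiceless stop immediately after the nasal /n/, so it voices to [b]. /jejinpasimiesig/ → jejinbasimiesig.
Rule 4 (final devoicing): /g/ is a voiced stop in word-final position, so it devoices to [k]. /jejinbasimiesig/ → jejinbasimiesik.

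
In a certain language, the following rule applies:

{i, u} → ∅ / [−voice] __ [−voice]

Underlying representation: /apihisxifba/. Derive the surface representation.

/i/ is a high vowel flanked by voiceless consonants /p/ and /h/, so it deletes.
/i/ is a high vowel flanked by voiceless consonants /h/ and /s/, so it deletes.
/i/ is a high vowel flanked by voiceless consonants /x/ and /f/, so it deletes.
Surface form: [aphsxfba].

aphsxfba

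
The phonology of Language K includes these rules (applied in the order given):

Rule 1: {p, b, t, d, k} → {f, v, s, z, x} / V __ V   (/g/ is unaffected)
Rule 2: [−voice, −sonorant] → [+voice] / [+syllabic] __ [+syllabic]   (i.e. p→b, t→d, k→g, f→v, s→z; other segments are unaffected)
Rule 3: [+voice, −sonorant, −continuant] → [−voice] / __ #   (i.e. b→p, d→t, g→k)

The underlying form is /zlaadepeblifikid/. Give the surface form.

zlaazeveblivixit

Rule 1 (intervocalic spirantization): /d/ is a stop between vowels /a/ and /e/, so it spirantizes to the fricative [z]. /p/ is a stop between vowels /e/ and /e/, so it spirantizes to the fricative [f]. /k/ is a stop between vowels /i/ and /i/, so it spirantizes to the fricative [x]. /zlaadepeblifikid/ → zlaazefeblifixid.
Rule 2 (intervocalic voicing): /f/ is a voiceless obstruent between vowels /e/ and /e/, so it voices to [v]. /f/ is a voiceless obstruent between vowels /i/ and /i/, so it voices to [v]. /zlaazefeblifixid/ → zlaazeveblivixid.
Rule 3 (final devoicing): /d/ is a voiced stop in word-final position, so it devoices to [t]. /zlaazeveblivixid/ → zlaazeveblivixit.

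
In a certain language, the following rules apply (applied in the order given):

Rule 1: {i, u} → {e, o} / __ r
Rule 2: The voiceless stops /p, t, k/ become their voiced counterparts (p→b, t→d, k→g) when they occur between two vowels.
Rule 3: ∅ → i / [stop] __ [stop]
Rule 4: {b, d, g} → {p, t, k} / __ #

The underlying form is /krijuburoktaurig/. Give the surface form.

krijuborokitaorik

Rule 1 (pre-rhotic lowering): /u/ is a high vowel immediately before /r/, so it lowers to [o]. /u/ is a high vowel immediately before /r/, so it lowers to [o]. /krijuburoktaurig/ → krijuboroktaorig.
Rule 2 (intervocalic voicing): no segment meets the environment; /krijuboroktaorig/ is unchanged.
Rule 3 (stop-cluster i-epenthesis): /k/ and /t/ form a stop–stop cluster, so [i] is inserted between them. /krijuboroktaorig/ → krijuborokitaorig.
Rule 4 (final devoicing): /g/ is a voiced stop in word-final position, so it devoices to [k]. /krijuborokitaorig/ → krijuborokitaorik.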